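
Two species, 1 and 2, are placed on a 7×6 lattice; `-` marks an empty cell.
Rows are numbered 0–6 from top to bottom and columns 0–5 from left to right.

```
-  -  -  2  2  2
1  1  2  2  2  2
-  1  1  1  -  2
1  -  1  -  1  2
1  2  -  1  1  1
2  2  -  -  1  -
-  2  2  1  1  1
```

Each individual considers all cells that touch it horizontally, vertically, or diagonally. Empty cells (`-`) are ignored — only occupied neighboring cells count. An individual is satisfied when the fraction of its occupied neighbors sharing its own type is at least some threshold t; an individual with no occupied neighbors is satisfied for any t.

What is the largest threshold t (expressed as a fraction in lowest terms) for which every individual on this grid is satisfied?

1/4

(0,3)2 4/4
(0,4)2 5/5
(0,5)2 3/3
(1,0)1 2/2
(1,1)1 3/4
(1,2)2 2/6
(1,3)2 4/6
(1,4)2 6/7
(1,5)2 4/4
(2,1)1 5/6
(2,2)1 4/6
(2,3)1 3/6
(2,5)2 3/4
(3,0)1 2/3
(3,2)1 4/5
(3,4)1 4/6
(3,5)2 1/4
(4,0)1 1/4
(4,1)2 2/5
(4,3)1 4/4
(4,4)1 4/5
(4,5)1 3/4
(5,0)2 3/4
(5,1)2 4/5
(5,4)1 6/6
(6,1)2 3/3
(6,2)2 2/3
(6,3)1 2/3
(6,4)1 3/3
(6,5)1 2/2
The smallest same-type fraction is 1/4 at (3,5), which reduces to 1/4. Any threshold above that leaves this individual unsatisfied.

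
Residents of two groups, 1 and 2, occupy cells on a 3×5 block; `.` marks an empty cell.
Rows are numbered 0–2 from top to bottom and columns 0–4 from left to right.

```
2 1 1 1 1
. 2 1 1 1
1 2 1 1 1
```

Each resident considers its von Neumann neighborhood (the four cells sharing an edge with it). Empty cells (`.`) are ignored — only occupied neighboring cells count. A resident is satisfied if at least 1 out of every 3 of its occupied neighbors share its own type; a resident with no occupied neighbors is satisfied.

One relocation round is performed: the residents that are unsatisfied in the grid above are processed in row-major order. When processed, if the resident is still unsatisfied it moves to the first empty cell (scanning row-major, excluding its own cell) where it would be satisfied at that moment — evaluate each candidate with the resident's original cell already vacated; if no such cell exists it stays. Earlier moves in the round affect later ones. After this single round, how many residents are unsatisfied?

0

Initially unsatisfied (in order): (0,0), (2,0).
  (0,0) → (1,0).
  (2,0) → (0,0).
Resulting grid:
1 1 1 1 1
2 2 1 1 1
. 2 1 1 1
All satisfied now.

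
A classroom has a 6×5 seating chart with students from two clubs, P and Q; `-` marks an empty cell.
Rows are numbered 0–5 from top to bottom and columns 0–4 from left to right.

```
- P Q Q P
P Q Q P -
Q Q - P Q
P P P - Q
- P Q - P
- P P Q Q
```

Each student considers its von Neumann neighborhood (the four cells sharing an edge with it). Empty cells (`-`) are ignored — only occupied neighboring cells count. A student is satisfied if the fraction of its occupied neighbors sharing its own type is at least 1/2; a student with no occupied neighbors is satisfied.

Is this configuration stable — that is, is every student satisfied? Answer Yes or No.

No

(0,1)P 0/2 unhappy
(0,2)Q 2/3 ok
(0,3)Q 1/3 unhappy
(0,4)P 0/1 unhappy
(1,0)P 0/2 unhappy
(1,1)Q 2/4 ok
(1,2)Q 2/3 ok
(1,3)P 1/3 unhappy
(2,0)Q 1/3 unhappy
(2,1)Q 2/3 ok
(2,3)P 1/2 ok
(2,4)Q 1/2 ok
(3,0)P 1/2 ok
(3,1)P 3/4 ok
(3,2)P 1/2 ok
(3,4)Q 1/2 ok
(4,1)P 2/3 ok
(4,2)Q 0/3 unhappy
(4,4)P 0/2 unhappy
(5,1)P 2/2 ok
(5,2)P 1/3 unhappy
(5,3)Q 1/2 ok
(5,4)Q 1/2 ok
For instance (0,1) has only 0/2 same-type neighbors, below 1/2.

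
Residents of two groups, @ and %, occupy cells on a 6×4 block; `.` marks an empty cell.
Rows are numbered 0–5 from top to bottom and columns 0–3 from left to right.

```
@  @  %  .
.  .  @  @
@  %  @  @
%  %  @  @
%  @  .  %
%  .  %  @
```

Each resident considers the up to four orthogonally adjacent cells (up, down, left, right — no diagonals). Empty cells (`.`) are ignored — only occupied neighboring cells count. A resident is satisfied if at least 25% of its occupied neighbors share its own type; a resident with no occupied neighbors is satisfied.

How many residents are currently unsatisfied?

Row 0: (0,0)@ 1/1 satisfied · (0,1)@ 1/2 satisfied · (0,2)% 0/2 not
Row 1: (1,2)@ 2/3 satisfied · (1,3)@ 2/2 satisfied
Row 2: (2,0)@ 0/2 not · (2,1)% 1/3 satisfied · (2,2)@ 3/4 satisfied · (2,3)@ 3/3 satisfied
Row 3: (3,0)% 2/3 satisfied · (3,1)% 2/4 satisfied · (3,2)@ 2/3 satisfied · (3,3)@ 2/3 satisfied
Row 4: (4,0)% 2/3 satisfied · (4,1)@ 0/2 not · (4,3)% 0/2 not
Row 5: (5,0)% 1/1 satisfied · (5,2)% 0/1 not · (5,3)@ 0/2 not
Unsatisfied: (0,2), (2,0), (4,1), (4,3), (5,2), (5,3) — 6 in total.

6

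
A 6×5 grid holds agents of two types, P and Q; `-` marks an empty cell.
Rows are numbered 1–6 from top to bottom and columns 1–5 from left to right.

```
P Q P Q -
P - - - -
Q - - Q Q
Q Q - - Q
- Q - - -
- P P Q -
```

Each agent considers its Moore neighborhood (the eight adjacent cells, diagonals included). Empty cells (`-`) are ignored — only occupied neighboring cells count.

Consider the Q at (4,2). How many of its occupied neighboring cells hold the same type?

Occupied neighbors of (4,2): (3,1)=Q, (4,1)=Q, (5,2)=Q.
Same type (Q): 3 of 3.

3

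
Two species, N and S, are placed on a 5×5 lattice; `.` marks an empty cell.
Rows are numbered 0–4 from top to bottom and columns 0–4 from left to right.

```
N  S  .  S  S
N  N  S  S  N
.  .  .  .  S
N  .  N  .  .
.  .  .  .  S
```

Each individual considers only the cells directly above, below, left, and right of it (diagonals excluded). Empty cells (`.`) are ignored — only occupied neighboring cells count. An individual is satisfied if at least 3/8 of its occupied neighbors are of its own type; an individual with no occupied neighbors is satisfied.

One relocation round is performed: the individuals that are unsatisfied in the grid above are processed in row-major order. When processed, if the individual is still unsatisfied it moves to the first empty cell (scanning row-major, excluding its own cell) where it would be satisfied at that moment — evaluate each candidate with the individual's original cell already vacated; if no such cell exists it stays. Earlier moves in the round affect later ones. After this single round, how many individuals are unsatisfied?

Initially unsatisfied (in order): (0,1), (1,1), (1,4), (2,4).
  (0,1) → (0,2).
  (1,1): now satisfied by earlier moves; stays.
  (1,4) → (0,1).
  (2,4): now satisfied by earlier moves; stays.
Resulting grid:
N N S S S
N N S S .
. . . . S
N . N . .
. . . . S
All satisfied now.

0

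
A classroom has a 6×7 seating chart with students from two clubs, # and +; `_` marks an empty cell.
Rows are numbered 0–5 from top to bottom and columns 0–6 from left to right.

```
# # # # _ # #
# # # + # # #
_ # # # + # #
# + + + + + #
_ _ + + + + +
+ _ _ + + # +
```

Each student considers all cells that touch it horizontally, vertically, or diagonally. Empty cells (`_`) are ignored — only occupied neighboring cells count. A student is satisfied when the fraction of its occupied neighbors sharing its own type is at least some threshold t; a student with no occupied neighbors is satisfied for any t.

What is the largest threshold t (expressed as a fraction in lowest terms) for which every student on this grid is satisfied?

0/1

(0,0)# 3/3
(0,1)# 5/5
(0,2)# 4/5
(0,3)# 3/4
(0,5)# 4/4
(0,6)# 3/3
(1,0)# 4/4
(1,1)# 7/7
(1,2)# 7/8
(1,3)+ 1/7
(1,4)# 5/7
(1,5)# 6/7
(1,6)# 5/5
(2,1)# 5/7
(2,2)# 4/8
(2,3)# 3/8
(2,4)+ 4/8
(2,5)# 5/8
(2,6)# 4/5
(3,0)# 1/2
(3,1)+ 2/5
(3,2)+ 4/7
(3,3)+ 6/8
(3,4)+ 6/8
(3,5)+ 5/8
(3,6)# 2/5
(4,2)+ 5/5
(4,3)+ 7/7
(4,4)+ 7/8
(4,5)+ 6/8
(4,6)+ 3/5
(5,0)+ — no occupied neighbors
(5,3)+ 4/4
(5,4)+ 4/5
(5,5)# 0/5
(5,6)+ 2/3
The smallest same-type fraction is 0/5 at (5,5), which reduces to 0/1. Any threshold above that leaves this student unsatisfied.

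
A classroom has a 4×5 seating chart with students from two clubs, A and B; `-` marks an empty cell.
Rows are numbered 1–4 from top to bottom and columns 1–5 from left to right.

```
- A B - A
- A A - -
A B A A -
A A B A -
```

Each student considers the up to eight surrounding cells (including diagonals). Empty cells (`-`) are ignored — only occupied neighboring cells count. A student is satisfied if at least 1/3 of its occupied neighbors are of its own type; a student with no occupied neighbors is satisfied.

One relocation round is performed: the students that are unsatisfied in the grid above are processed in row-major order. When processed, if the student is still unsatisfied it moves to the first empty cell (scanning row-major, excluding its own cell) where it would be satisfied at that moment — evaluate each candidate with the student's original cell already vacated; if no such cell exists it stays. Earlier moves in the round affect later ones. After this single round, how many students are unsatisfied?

Initially unsatisfied (in order): (1,3), (3,2), (4,3).
  (1,3): no empty cell satisfies it; stays.
  (3,2) → (1,4).
  (4,3) → (2,4).
Resulting grid:
- A B B A
- A A B -
A - A A -
A A - A -
Unsatisfied now: (1,5).

1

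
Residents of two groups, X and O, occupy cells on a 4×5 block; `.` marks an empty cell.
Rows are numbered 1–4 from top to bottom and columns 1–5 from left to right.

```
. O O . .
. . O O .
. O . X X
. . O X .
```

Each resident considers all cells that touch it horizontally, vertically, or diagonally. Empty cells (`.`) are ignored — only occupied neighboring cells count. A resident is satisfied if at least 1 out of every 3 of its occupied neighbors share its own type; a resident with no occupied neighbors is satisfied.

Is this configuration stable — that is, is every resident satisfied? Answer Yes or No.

Yes

Row 1: (1,2)O 2/2 ✓ · (1,3)O 3/3 ✓
Row 2: (2,3)O 4/5 ✓ · (2,4)O 2/4 ✓
Row 3: (3,2)O 2/2 ✓ · (3,4)X 2/5 ✓ · (3,5)X 2/3 ✓
Row 4: (4,3)O 1/3 ✓ · (4,4)X 2/3 ✓
All meet the threshold, so the configuration is stable.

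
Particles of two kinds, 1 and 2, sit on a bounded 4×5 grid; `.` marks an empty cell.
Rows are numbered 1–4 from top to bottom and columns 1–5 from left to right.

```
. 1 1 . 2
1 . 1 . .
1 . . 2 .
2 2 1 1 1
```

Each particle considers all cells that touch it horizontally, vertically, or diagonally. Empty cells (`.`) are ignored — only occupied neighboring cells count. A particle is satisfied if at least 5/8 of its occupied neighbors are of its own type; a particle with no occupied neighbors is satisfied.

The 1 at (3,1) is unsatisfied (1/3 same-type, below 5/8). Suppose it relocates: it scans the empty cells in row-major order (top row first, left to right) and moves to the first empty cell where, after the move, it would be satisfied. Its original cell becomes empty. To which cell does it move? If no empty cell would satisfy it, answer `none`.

Vacating (3,1). Empty cells in order:
  (1,1): 2/2 same-type → satisfied — stop here.

(1,1)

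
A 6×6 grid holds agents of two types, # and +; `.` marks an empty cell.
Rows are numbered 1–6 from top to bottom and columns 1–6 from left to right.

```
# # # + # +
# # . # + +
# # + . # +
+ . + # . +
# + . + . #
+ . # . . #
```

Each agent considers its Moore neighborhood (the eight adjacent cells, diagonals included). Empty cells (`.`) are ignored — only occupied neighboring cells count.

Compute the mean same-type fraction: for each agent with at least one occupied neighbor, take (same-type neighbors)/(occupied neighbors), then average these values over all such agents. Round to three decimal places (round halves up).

0.529

Row 1: (1,1)# 3/3 · (1,2)# 4/4 · (1,3)# 3/4 · (1,4)+ 1/4 · (1,5)# 1/5 · (1,6)+ 2/3
Row 2: (2,1)# 5/5 · (2,2)# 6/7 · (2,4)# 3/6 · (2,5)+ 4/7 · (2,6)+ 3/5
Row 3: (3,1)# 3/4 · (3,2)# 3/6 · (3,3)+ 1/5 · (3,5)# 2/6 · (3,6)+ 3/4
Row 4: (4,1)+ 1/4 · (4,3)+ 3/5 · (4,4)# 1/4 · (4,6)+ 1/3
Row 5: (5,1)# 0/3 · (5,2)+ 3/5 · (5,4)+ 1/3 · (5,6)# 1/2
Row 6: (6,1)+ 1/2 · (6,3)# 0/2 · (6,6)# 1/1
Sum over 27 agents: 3/3 + 4/4 + 3/4 + 1/4 + 1/5 + 2/3 + 5/5 + 6/7 + 3/6 + 4/7 + 3/5 + 3/4 + 3/6 + 1/5 + 2/6 + 3/4 + 1/4 + 3/5 + 1/4 + 1/3 + 0/3 + 3/5 + 1/3 + 1/2 + 1/2 + 0/2 + 1/1 = 1501/105; mean = 1501/105 ÷ 27 = 1501/2835 = 0.529453… → 0.529.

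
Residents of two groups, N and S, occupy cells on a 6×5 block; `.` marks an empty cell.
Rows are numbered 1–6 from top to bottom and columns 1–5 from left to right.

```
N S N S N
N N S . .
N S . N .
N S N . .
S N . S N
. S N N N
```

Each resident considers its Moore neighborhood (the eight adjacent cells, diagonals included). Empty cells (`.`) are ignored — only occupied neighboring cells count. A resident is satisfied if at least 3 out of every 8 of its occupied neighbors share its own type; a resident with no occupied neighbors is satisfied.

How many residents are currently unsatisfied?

8

(1,1)N 2/3 satisfied
(1,2)S 1/5 not
(1,3)N 1/4 not
(1,4)S 1/3 not
(1,5)N 0/1 not
(2,1)N 3/5 satisfied
(2,2)N 4/7 satisfied
(2,3)S 3/6 satisfied
(3,1)N 3/5 satisfied
(3,2)S 2/7 not
(3,4)N 1/2 satisfied
(4,1)N 2/5 satisfied
(4,2)S 2/6 not
(4,3)N 2/5 satisfied
(5,1)S 2/4 satisfied
(5,2)N 3/6 satisfied
(5,4)S 0/5 not
(5,5)N 2/3 satisfied
(6,2)S 1/3 not
(6,3)N 2/4 satisfied
(6,4)N 3/4 satisfied
(6,5)N 2/3 satisfied
Unsatisfied: (1,2), (1,3), (1,4), (1,5), (3,2), (4,2), (5,4), (6,2) — 8 in total.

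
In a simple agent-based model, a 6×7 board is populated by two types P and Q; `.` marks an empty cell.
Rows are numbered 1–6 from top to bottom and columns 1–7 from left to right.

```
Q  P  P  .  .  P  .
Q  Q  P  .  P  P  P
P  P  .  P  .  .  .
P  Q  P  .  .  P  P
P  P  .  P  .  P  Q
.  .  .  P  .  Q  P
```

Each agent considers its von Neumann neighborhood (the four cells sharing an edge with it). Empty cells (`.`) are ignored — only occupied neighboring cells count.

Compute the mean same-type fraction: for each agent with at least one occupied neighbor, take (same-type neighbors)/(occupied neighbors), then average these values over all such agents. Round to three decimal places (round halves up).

Row 1: (1,1)Q 1/2 · (1,2)P 1/3 · (1,3)P 2/2 · (1,6)P 1/1
Row 2: (2,1)Q 2/3 · (2,2)Q 1/4 · (2,3)P 1/2 · (2,5)P 1/1 · (2,6)P 3/3 · (2,7)P 1/1
Row 3: (3,1)P 2/3 · (3,2)P 1/3 · (3,4)P — no occupied neighbors
Row 4: (4,1)P 2/3 · (4,2)Q 0/4 · (4,3)P 0/1 · (4,6)P 2/2 · (4,7)P 1/2
Row 5: (5,1)P 2/2 · (5,2)P 1/2 · (5,4)P 1/1 · (5,6)P 1/3 · (5,7)Q 0/3
Row 6: (6,4)P 1/1 · (6,6)Q 0/2 · (6,7)P 0/2
Sum over 25 agents: 1/2 + 1/3 + 2/2 + 1/1 + 2/3 + 1/4 + 1/2 + 1/1 + 3/3 + 1/1 + 2/3 + 1/3 + 2/3 + 0/4 + 0/1 + 2/2 + 1/2 + 2/2 + 1/2 + 1/1 + 1/3 + 0/3 + 1/1 + 0/2 + 0/2 = 57/4; mean = 57/4 ÷ 25 = 57/100 = 0.57 → 0.570.

0.570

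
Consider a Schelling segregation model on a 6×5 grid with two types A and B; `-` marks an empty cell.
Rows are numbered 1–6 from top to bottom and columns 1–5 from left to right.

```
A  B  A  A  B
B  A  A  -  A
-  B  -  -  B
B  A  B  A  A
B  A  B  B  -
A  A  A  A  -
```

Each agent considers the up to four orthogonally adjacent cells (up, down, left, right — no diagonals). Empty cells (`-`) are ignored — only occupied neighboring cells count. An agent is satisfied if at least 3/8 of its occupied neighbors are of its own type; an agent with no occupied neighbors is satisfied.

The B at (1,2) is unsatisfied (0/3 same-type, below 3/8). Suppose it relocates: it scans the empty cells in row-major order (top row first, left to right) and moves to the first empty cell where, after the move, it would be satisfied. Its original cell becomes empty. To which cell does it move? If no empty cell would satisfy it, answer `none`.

Vacating (1,2). Empty cells in order:
  (2,4): 0/3 same-type → still unsatisfied.
  (3,1): 3/3 same-type → satisfied — stop here.

(3,1)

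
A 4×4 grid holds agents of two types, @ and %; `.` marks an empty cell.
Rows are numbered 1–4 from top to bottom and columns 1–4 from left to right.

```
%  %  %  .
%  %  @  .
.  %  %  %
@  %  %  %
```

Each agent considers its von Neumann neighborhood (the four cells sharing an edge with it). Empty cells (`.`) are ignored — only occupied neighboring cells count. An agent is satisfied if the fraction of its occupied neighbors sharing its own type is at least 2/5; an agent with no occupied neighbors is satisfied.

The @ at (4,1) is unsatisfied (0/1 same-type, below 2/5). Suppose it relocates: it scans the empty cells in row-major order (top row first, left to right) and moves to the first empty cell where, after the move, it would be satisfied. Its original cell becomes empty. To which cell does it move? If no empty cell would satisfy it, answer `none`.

Vacating (4,1). Empty cells in order:
  (1,4): 0/1 same-type → still unsatisfied.
  (2,4): 1/2 same-type → satisfied — stop here.

(2,4)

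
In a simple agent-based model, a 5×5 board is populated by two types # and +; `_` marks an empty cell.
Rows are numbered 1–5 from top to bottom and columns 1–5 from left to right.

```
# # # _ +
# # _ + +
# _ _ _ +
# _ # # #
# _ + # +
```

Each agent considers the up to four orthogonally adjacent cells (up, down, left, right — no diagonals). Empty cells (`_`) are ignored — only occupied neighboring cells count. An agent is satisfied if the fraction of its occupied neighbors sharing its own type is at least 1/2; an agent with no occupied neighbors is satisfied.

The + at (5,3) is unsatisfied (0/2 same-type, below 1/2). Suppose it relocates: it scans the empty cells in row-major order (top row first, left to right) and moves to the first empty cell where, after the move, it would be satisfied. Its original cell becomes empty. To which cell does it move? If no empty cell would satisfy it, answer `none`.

(1,4)

Vacating (5,3). Empty cells in order:
  (1,4): 2/3 same-type → satisfied — stop here.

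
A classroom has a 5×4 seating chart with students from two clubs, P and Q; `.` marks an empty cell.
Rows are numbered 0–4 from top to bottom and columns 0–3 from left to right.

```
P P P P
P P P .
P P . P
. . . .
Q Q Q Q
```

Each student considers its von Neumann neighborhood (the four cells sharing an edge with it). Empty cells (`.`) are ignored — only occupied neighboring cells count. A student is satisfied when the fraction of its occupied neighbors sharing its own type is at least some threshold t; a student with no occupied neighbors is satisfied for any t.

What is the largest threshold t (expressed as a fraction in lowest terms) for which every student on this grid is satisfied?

(0,0)P 2/2
(0,1)P 3/3
(0,2)P 3/3
(0,3)P 1/1
(1,0)P 3/3
(1,1)P 4/4
(1,2)P 2/2
(2,0)P 2/2
(2,1)P 2/2
(2,3)P — no occupied neighbors
(4,0)Q 1/1
(4,1)Q 2/2
(4,2)Q 2/2
(4,3)Q 1/1
The smallest same-type fraction is 2/2 at (0,0), which reduces to 1/1. Any threshold above that leaves this student unsatisfied.

1/1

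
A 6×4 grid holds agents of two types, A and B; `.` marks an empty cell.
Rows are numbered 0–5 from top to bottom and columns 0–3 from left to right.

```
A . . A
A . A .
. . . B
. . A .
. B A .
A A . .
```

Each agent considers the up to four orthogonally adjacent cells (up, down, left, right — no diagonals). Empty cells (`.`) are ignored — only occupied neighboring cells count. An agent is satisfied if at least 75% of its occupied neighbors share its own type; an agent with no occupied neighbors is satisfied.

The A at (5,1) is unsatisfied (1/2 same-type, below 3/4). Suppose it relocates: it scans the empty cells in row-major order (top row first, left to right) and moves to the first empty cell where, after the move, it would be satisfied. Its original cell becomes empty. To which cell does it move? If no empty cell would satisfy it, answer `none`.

(0,1)

Vacating (5,1). Empty cells in order:
  (0,1): 1/1 same-type → satisfied — stop here.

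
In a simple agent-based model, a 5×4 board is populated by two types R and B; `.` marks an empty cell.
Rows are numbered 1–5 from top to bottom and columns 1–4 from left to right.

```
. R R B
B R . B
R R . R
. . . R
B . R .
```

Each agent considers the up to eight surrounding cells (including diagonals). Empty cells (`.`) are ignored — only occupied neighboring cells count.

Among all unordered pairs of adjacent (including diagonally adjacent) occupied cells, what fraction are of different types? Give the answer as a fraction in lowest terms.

Scan each occupied cell's neighbors to the right and below (and the two forward diagonals) so each pair is counted once.
Row 1: R(1,2)–R(1,3)= R(1,2)–R(2,2)= R(1,2)–B(2,1)≠ R(1,3)–B(1,4)≠ R(1,3)–B(2,4)≠ R(1,3)–R(2,2)= B(1,4)–B(2,4)=  → 3/7 unlike.
Row 2: B(2,1)–R(2,2)≠ B(2,1)–R(3,1)≠ B(2,1)–R(3,2)≠ R(2,2)–R(3,2)= R(2,2)–R(3,1)= B(2,4)–R(3,4)≠  → 4/6 unlike.
Row 3: R(3,1)–R(3,2)= R(3,4)–R(4,4)=  → 0/2 unlike.
Row 4: R(4,4)–R(5,3)=  → 0/1 unlike.
Total adjacent occupied pairs: 16; unlike-type pairs: 7.
7/16 is already in lowest terms.

7/16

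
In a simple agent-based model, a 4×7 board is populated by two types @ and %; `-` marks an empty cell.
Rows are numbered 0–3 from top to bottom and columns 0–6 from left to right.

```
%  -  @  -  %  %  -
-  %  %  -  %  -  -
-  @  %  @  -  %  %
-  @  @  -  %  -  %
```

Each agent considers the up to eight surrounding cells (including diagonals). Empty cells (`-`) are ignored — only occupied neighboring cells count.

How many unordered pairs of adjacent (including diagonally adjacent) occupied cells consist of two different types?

11

Scan each occupied cell's neighbors to the right and below (and the two forward diagonals) so each pair is counted once.
From row 0: 2 unlike of 6 pairs (running 2/6).
From row 1: 4 unlike of 8 pairs (running 6/14).
From row 2: 5 unlike of 12 pairs (running 11/26).
From row 3: 0 unlike of 1 pairs (running 11/27).
Total adjacent occupied pairs: 27; unlike-type pairs: 11.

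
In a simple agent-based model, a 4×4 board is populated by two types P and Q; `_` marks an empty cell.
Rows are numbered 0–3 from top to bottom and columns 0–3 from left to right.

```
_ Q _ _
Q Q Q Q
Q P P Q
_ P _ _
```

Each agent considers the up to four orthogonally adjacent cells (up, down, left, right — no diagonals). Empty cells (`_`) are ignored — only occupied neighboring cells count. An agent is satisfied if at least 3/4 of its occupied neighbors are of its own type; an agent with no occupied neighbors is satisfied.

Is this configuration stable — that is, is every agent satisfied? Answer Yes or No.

No

Row 0: (0,1)Q 1/1 ok
Row 1: (1,0)Q 2/2 ok · (1,1)Q 3/4 ok · (1,2)Q 2/3 unhappy · (1,3)Q 2/2 ok
Row 2: (2,0)Q 1/2 unhappy · (2,1)P 2/4 unhappy · (2,2)P 1/3 unhappy · (2,3)Q 1/2 unhappy
Row 3: (3,1)P 1/1 ok
For instance (1,2) has only 2/3 same-type neighbors, below 3/4.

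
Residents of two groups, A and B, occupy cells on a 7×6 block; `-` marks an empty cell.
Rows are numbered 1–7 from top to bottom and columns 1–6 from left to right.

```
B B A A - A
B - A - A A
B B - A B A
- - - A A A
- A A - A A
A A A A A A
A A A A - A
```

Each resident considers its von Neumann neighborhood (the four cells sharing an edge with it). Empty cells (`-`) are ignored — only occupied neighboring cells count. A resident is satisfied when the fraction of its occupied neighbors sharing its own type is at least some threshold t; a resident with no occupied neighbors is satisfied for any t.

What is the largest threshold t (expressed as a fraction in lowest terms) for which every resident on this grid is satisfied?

0/1

Row 1: (1,1)B 2/2 · (1,2)B 1/2 · (1,3)A 2/3 · (1,4)A 1/1 · (1,6)A 1/1
Row 2: (2,1)B 2/2 · (2,3)A 1/1 · (2,5)A 1/2 · (2,6)A 3/3
Row 3: (3,1)B 2/2 · (3,2)B 1/1 · (3,4)A 1/2 · (3,5)B 0/4 · (3,6)A 2/3
Row 4: (4,4)A 2/2 · (4,5)A 3/4 · (4,6)A 3/3
Row 5: (5,2)A 2/2 · (5,3)A 2/2 · (5,5)A 3/3 · (5,6)A 3/3
Row 6: (6,1)A 2/2 · (6,2)A 4/4 · (6,3)A 4/4 · (6,4)A 3/3 · (6,5)A 3/3 · (6,6)A 3/3
Row 7: (7,1)A 2/2 · (7,2)A 3/3 · (7,3)A 3/3 · (7,4)A 2/2 · (7,6)A 1/1
The smallest same-type fraction is 0/4 at (3,5), which reduces to 0/1. Any threshold above that leaves this resident unsatisfied.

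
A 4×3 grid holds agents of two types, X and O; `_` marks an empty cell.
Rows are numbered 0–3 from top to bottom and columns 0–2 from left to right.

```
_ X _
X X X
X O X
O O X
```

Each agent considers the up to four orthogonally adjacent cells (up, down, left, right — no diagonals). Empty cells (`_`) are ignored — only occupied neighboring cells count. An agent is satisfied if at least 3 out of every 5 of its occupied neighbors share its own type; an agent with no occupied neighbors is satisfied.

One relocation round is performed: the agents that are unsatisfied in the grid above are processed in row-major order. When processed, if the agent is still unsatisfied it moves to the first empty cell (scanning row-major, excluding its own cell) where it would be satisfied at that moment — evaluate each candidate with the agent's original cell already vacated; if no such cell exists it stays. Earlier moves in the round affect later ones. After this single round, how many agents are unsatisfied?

2

Initially unsatisfied (in order): (2,0), (2,1), (3,0), (3,2).
  (2,0) → (0,0).
  (2,1): no empty cell satisfies it; stays.
  (3,0): now satisfied by earlier moves; stays.
  (3,2) → (0,2).
Resulting grid:
X X X
X X X
_ O X
O O _
Unsatisfied now: (2,1), (2,2).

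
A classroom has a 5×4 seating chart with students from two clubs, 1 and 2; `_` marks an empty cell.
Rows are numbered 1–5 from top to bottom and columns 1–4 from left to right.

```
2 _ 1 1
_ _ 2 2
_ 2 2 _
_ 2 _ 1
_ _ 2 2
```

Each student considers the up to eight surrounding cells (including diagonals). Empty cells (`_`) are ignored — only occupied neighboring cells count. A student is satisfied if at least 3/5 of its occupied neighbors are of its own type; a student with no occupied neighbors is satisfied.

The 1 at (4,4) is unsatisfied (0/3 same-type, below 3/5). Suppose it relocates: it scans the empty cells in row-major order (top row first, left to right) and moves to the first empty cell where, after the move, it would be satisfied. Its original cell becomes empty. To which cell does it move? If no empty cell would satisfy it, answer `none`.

Vacating (4,4). Empty cells in order:
  (1,2): 1/3 same-type → still unsatisfied.
  (2,1): 0/2 same-type → still unsatisfied.
  (2,2): 1/5 same-type → still unsatisfied.
  (3,1): 0/2 same-type → still unsatisfied.
  (3,4): 0/3 same-type → still unsatisfied.
  (4,1): 0/2 same-type → still unsatisfied.
  (4,3): 0/5 same-type → still unsatisfied.
  (5,1): 0/1 same-type → still unsatisfied.
  (5,2): 0/2 same-type → still unsatisfied.

none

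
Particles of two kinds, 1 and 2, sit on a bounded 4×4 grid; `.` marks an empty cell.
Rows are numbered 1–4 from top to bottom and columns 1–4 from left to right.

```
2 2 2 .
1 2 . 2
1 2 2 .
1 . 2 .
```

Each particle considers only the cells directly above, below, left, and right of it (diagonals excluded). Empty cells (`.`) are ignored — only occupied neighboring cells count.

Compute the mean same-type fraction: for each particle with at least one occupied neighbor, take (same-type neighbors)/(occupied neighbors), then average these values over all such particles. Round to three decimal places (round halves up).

0.783

(1,1)2 1/2
(1,2)2 3/3
(1,3)2 1/1
(2,1)1 1/3
(2,2)2 2/3
(2,4)2 — no occupied neighbors
(3,1)1 2/3
(3,2)2 2/3
(3,3)2 2/2
(4,1)1 1/1
(4,3)2 1/1
Sum over 10 particles: 1/2 + 3/3 + 1/1 + 1/3 + 2/3 + 2/3 + 2/3 + 2/2 + 1/1 + 1/1 = 47/6; mean = 47/6 ÷ 10 = 47/60 = 0.783333… → 0.783.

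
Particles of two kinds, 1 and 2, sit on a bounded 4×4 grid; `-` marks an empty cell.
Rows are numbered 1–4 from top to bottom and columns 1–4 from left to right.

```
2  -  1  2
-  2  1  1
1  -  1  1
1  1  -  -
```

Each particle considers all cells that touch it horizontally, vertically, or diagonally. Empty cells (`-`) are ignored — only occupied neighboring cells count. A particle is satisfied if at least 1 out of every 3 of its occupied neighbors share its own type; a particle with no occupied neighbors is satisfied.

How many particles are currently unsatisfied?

2

Row 1: (1,1)2 1/1 ok · (1,3)1 2/4 ok · (1,4)2 0/3 unhappy
Row 2: (2,2)2 1/5 unhappy · (2,3)1 4/6 ok · (2,4)1 4/5 ok
Row 3: (3,1)1 2/3 ok · (3,3)1 4/5 ok · (3,4)1 3/3 ok
Row 4: (4,1)1 2/2 ok · (4,2)1 3/3 ok
Unsatisfied: (1,4), (2,2) — 2 in total.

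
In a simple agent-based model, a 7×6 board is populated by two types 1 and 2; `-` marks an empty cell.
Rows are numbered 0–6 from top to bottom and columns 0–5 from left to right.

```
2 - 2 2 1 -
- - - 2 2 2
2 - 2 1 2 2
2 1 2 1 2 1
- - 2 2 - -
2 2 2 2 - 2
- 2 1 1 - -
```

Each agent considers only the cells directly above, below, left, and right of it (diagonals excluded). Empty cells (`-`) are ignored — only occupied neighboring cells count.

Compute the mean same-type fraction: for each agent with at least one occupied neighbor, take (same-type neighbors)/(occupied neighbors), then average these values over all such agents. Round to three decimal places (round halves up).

0.587

Row 0: (0,0)2 — no occupied neighbors · (0,2)2 1/1 · (0,3)2 2/3 · (0,4)1 0/2
Row 1: (1,3)2 2/3 · (1,4)2 3/4 · (1,5)2 2/2
Row 2: (2,0)2 1/1 · (2,2)2 1/2 · (2,3)1 1/4 · (2,4)2 3/4 · (2,5)2 2/3
Row 3: (3,0)2 1/2 · (3,1)1 0/2 · (3,2)2 2/4 · (3,3)1 1/4 · (3,4)2 1/3 · (3,5)1 0/2
Row 4: (4,2)2 3/3 · (4,3)2 2/3
Row 5: (5,0)2 1/1 · (5,1)2 3/3 · (5,2)2 3/4 · (5,3)2 2/3 · (5,5)2 — no occupied neighbors
Row 6: (6,1)2 1/2 · (6,2)1 1/3 · (6,3)1 1/2
Sum over 26 agents: 1/1 + 2/3 + 0/2 + 2/3 + 3/4 + 2/2 + 1/1 + 1/2 + 1/4 + 3/4 + 2/3 + 1/2 + 0/2 + 2/4 + 1/4 + 1/3 + 0/2 + 3/3 + 2/3 + 1/1 + 3/3 + 3/4 + 2/3 + 1/2 + 1/3 + 1/2 = 61/4; mean = 61/4 ÷ 26 = 61/104 = 0.586538… → 0.587.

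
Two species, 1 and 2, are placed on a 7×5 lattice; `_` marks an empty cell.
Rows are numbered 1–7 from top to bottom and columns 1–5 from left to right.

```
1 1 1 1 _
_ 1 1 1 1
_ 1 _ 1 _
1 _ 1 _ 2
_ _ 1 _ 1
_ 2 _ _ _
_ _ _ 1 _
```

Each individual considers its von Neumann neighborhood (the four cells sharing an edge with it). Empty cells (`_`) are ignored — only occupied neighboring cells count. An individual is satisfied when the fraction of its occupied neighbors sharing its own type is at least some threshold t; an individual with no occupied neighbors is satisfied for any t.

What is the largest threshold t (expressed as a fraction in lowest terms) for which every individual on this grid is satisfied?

0/1

(1,1)1 1/1
(1,2)1 3/3
(1,3)1 3/3
(1,4)1 2/2
(2,2)1 3/3
(2,3)1 3/3
(2,4)1 4/4
(2,5)1 1/1
(3,2)1 1/1
(3,4)1 1/1
(4,1)1 — no occupied neighbors
(4,3)1 1/1
(4,5)2 0/1
(5,3)1 1/1
(5,5)1 0/1
(6,2)2 — no occupied neighbors
(7,4)1 — no occupied neighbors
The smallest same-type fraction is 0/1 at (4,5), which reduces to 0/1. Any threshold above that leaves this individual unsatisfied.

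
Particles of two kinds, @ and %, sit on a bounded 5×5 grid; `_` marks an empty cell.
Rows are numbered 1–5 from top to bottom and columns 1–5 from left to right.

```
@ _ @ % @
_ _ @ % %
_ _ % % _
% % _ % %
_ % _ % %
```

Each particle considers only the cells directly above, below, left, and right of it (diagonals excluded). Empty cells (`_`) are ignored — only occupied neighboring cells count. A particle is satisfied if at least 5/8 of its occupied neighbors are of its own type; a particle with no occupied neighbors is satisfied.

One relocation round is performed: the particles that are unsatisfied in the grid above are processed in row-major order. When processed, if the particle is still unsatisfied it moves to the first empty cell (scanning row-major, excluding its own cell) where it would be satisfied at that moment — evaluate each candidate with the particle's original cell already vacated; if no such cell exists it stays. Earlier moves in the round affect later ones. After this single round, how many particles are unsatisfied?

0

Initially unsatisfied (in order): (1,3), (1,4), (1,5), (2,3), (2,5), (3,3).
  (1,3) → (1,2).
  (1,4) → (3,1).
  (1,5) → (1,3).
  (2,3) → (2,2).
  (2,5): now satisfied by earlier moves; stays.
  (3,3): now satisfied by earlier moves; stays.
Resulting grid:
@ @ @ _ _
_ @ _ % %
% _ % % _
% % _ % %
_ % _ % %
All satisfied now.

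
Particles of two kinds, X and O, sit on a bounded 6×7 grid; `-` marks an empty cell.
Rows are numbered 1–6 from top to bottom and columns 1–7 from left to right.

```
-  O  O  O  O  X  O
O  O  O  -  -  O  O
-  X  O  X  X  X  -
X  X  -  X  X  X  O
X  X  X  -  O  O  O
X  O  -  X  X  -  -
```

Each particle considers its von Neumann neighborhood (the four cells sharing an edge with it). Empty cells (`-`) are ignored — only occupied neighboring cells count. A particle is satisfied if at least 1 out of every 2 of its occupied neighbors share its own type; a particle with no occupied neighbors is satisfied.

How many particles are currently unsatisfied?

Row 1: (1,2)O 2/2 satisfied · (1,3)O 3/3 satisfied · (1,4)O 2/2 satisfied · (1,5)O 1/2 satisfied · (1,6)X 0/3 not · (1,7)O 1/2 satisfied
Row 2: (2,1)O 1/1 satisfied · (2,2)O 3/4 satisfied · (2,3)O 3/3 satisfied · (2,6)O 1/3 not · (2,7)O 2/2 satisfied
Row 3: (3,2)X 1/3 not · (3,3)O 1/3 not · (3,4)X 2/3 satisfied · (3,5)X 3/3 satisfied · (3,6)X 2/3 satisfied
Row 4: (4,1)X 2/2 satisfied · (4,2)X 3/3 satisfied · (4,4)X 2/2 satisfied · (4,5)X 3/4 satisfied · (4,6)X 2/4 satisfied · (4,7)O 1/2 satisfied
Row 5: (5,1)X 3/3 satisfied · (5,2)X 3/4 satisfied · (5,3)X 1/1 satisfied · (5,5)O 1/3 not · (5,6)O 2/3 satisfied · (5,7)O 2/2 satisfied
Row 6: (6,1)X 1/2 satisfied · (6,2)O 0/2 not · (6,4)X 1/1 satisfied · (6,5)X 1/2 satisfied
Unsatisfied: (1,6), (2,6), (3,2), (3,3), (5,5), (6,2) — 6 in total.

6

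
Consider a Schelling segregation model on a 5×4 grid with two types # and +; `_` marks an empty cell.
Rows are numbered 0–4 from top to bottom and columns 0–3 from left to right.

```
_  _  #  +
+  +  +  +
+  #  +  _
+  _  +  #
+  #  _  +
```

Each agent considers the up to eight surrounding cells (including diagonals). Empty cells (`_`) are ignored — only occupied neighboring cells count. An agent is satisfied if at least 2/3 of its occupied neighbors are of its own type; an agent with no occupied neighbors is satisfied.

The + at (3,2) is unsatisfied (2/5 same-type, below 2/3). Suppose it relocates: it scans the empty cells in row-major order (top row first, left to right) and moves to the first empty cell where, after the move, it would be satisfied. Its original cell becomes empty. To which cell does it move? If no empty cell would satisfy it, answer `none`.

(0,0)

Vacating (3,2). Empty cells in order:
  (0,0): 2/2 same-type → satisfied — stop here.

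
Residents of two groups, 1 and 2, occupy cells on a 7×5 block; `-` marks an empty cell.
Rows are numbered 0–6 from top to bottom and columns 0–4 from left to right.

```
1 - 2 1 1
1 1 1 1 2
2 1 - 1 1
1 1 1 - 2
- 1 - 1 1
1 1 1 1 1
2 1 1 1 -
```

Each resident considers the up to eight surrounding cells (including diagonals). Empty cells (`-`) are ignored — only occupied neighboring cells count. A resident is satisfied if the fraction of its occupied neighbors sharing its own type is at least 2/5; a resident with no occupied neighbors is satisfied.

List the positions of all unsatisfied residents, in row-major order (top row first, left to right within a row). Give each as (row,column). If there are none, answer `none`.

(0,2), (1,4), (2,0), (3,4), (6,0)

Row 0: (0,0)1 2/2 satisfied · (0,2)2 0/4 not · (0,3)1 3/5 satisfied · (0,4)1 2/3 satisfied
Row 1: (1,0)1 3/4 satisfied · (1,1)1 4/6 satisfied · (1,2)1 5/6 satisfied · (1,3)1 5/7 satisfied · (1,4)2 0/5 not
Row 2: (2,0)2 0/5 not · (2,1)1 6/7 satisfied · (2,3)1 4/6 satisfied · (2,4)1 2/4 satisfied
Row 3: (3,0)1 3/4 satisfied · (3,1)1 4/5 satisfied · (3,2)1 5/5 satisfied · (3,4)2 0/4 not
Row 4: (4,1)1 6/6 satisfied · (4,3)1 5/6 satisfied · (4,4)1 3/4 satisfied
Row 5: (5,0)1 3/4 satisfied · (5,1)1 5/6 satisfied · (5,2)1 7/7 satisfied · (5,3)1 6/6 satisfied · (5,4)1 4/4 satisfied
Row 6: (6,0)2 0/3 not · (6,1)1 4/5 satisfied · (6,2)1 5/5 satisfied · (6,3)1 4/4 satisfied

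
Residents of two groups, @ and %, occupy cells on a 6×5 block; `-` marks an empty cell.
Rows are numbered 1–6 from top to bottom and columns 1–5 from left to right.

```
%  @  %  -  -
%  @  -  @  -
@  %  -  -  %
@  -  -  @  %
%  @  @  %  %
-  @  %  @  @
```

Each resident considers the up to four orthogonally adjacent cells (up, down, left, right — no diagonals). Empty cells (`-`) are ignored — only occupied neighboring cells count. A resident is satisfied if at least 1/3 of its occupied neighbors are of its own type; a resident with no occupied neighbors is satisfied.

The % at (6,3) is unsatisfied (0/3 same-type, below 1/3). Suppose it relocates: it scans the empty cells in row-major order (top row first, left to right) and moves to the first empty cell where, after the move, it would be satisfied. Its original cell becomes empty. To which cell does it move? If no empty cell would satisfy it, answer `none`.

(1,4)

Vacating (6,3). Empty cells in order:
  (1,4): 1/2 same-type → satisfied — stop here.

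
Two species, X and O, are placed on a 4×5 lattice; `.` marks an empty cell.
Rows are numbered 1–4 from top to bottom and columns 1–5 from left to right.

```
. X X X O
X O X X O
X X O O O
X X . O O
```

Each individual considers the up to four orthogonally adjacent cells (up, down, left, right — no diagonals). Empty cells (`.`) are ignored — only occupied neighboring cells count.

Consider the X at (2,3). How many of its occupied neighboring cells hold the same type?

Occupied neighbors of (2,3): (1,3)=X, (3,3)=O, (2,2)=O, (2,4)=X.
Same type (X): 2 of 4.

2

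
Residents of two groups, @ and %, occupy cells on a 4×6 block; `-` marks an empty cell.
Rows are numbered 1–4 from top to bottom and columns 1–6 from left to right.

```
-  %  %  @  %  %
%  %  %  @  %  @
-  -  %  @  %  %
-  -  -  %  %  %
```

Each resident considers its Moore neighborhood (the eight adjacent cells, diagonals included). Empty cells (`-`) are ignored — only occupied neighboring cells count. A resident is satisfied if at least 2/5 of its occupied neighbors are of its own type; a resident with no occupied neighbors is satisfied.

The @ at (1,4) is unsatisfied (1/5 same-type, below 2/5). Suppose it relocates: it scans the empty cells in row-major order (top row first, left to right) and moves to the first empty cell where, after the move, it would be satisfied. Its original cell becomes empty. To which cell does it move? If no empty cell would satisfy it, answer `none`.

Vacating (1,4). Empty cells in order:
  (1,1): 0/3 same-type → still unsatisfied.
  (3,1): 0/2 same-type → still unsatisfied.
  (3,2): 0/4 same-type → still unsatisfied.
  (4,1): 0/0 same-type → satisfied — stop here.

(4,1)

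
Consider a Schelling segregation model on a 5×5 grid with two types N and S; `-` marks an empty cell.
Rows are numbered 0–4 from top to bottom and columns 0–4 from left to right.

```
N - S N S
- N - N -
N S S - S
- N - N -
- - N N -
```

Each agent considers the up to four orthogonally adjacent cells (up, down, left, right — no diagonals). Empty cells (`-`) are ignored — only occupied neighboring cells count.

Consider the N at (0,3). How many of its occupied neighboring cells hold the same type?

Occupied neighbors of (0,3): (1,3)=N, (0,2)=S, (0,4)=S.
Same type (N): 1 of 3.

1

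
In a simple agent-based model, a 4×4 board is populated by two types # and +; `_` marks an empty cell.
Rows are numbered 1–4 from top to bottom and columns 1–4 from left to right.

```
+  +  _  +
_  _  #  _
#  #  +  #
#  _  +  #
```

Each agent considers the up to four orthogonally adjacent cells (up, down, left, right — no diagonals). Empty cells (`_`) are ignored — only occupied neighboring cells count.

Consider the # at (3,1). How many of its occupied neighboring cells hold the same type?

2

Occupied neighbors of (3,1): (4,1)=#, (3,2)=#.
Same type (#): 2 of 2.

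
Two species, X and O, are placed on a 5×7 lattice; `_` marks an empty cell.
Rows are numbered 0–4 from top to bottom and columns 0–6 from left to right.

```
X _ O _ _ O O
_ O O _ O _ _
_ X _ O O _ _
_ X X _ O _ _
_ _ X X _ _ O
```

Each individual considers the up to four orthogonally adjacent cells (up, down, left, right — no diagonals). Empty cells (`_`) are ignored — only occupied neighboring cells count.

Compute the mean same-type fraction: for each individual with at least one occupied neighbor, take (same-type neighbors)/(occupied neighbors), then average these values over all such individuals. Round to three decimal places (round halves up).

0.929

(0,0)X — no occupied neighbors
(0,2)O 1/1
(0,5)O 1/1
(0,6)O 1/1
(1,1)O 1/2
(1,2)O 2/2
(1,4)O 1/1
(2,1)X 1/2
(2,3)O 1/1
(2,4)O 3/3
(3,1)X 2/2
(3,2)X 2/2
(3,4)O 1/1
(4,2)X 2/2
(4,3)X 1/1
(4,6)O — no occupied neighbors
Sum over 14 individuals: 1/1 + 1/1 + 1/1 + 1/2 + 2/2 + 1/1 + 1/2 + 1/1 + 3/3 + 2/2 + 2/2 + 1/1 + 2/2 + 1/1 = 13; mean = 13 ÷ 14 = 13/14 = 0.928571… → 0.929.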